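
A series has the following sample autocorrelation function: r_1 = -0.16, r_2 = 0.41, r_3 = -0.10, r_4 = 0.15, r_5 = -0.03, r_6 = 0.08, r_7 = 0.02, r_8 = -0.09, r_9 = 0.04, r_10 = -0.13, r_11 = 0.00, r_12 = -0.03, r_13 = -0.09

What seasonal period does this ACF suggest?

The largest autocorrelation is r_2 = 0.41, with a weaker echo at lag 4 (0.15); the remaining lags stay at or below 0.08.
The dominant spike at lag 2 indicates a seasonal period of 2.

2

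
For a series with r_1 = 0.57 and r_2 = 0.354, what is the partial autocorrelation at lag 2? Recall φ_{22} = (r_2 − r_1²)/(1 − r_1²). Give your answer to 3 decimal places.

φ_{22} = (r_2 − r_1²) / (1 − r_1²)
r_1² = (0.57)² = 0.3249
Numerator = 0.354 − 0.3249 = 0.0291; denominator = 1 − 0.3249 = 0.6751
φ_{22} = 0.0291 / 0.6751 = 0.043

0.043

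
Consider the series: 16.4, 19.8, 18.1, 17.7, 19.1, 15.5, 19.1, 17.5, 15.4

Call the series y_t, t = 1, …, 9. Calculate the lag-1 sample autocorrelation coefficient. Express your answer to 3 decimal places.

Mean ȳ = (16.4 + 19.8 + 18.1 + 17.7 + 19.1 + 15.5 + 19.1 + 17.5 + 15.4)/9 = 17.6222
Numerator Σ_{t=1}^{8}(y_t−ȳ)(y_{t+1}−ȳ) = -7.6505
Denominator Σ(y_t−ȳ)² = 20.2956
r_1 = -7.6505 / 20.2956 = -0.377

-0.377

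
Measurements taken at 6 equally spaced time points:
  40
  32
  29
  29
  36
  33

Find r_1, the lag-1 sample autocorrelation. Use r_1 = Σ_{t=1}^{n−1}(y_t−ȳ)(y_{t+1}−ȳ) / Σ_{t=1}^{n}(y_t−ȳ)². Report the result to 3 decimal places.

Mean ȳ = (40 + 32 + 29 + 29 + 36 + 33)/6 = 33.1667
Deviations from mean: 6.8333, -1.1667, -4.1667, -4.1667, 2.8333, -0.1667
Σ(y_t−ȳ)(y_{t+1}−ȳ) = (-7.9722) + (4.8611) + (17.3611) + (-11.8056) + (-0.4722) = 1.9722
Denominator Σ(y_t−ȳ)² = 90.8333
r_1 = 1.9722 / 90.8333 = 0.022

0.022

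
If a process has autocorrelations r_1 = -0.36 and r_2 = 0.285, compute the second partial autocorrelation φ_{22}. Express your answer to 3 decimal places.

φ_{22} = (r_2 − r_1²) / (1 − r_1²)
r_1² = (-0.36)² = 0.1296
Numerator = 0.285 − 0.1296 = 0.1554; denominator = 1 − 0.1296 = 0.8704
φ_{22} = 0.1554 / 0.8704 = 0.179

0.179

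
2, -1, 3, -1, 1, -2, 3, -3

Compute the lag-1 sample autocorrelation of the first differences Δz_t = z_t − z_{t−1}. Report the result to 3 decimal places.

-0.760

First differences Δz: -3, 4, -4, 2, -3, 5, -6
Mean of differences = -0.7143
Numerator Σ(Δz_t−Δz̄)(Δz_{t+1}−Δz̄) = -84.6531
Denominator Σ(Δz_t−Δz̄)² = 111.4286
r_1(Δz) = -84.6531 / 111.4286 = -0.760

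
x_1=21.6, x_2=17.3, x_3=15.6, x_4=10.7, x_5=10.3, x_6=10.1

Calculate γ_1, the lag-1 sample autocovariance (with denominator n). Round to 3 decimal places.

Mean x̄ = (21.6 + 17.3 + 15.6 + 10.7 + 10.3 + 10.1)/6 = 14.2667
Σ_{t=1}^{5}(x_t−x̄)(x_{t+1}−x̄) = 52.2089
γ_1 = 52.2089 / 6 = 8.701

8.701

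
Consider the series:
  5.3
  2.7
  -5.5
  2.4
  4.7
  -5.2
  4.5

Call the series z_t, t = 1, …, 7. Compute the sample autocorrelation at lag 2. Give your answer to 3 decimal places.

Mean z̄ = (5.3 + 2.7 − 5.5 + 2.4 + 4.7 − 5.2 + 4.5)/7 = 1.2714
Deviations from mean: 4.0286, 1.4286, -6.7714, 1.1286, 3.4286, -6.4714, 3.2286
Numerator Σ_{t=1}^{5}(z_t−z̄)(z_{t+2}−z̄) = -45.1173
Denominator Σ(z_t−z̄)² = 129.4543
r_2 = -45.1173 / 129.4543 = -0.349

-0.349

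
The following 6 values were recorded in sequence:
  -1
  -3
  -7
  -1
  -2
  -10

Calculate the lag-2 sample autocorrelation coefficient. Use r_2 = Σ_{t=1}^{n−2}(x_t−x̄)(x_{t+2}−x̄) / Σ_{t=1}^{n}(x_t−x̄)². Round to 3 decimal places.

-0.441

Mean x̄ = (-1 − 3 − 7 − 1 − 2 − 10)/6 = -4.0000
Deviations from mean: 3.0000, 1.0000, -3.0000, 3.0000, 2.0000, -6.0000
Σ(x_t−x̄)(x_{t+2}−x̄) = (-9.0000) + (3.0000) + (-6.0000) + (-18.0000) = -30.0000
Denominator Σ(x_t−x̄)² = 68.0000
r_2 = -30.0000 / 68.0000 = -0.441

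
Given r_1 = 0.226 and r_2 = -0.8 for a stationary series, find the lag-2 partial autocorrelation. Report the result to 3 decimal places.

φ_{22} = (r_2 − r_1²) / (1 − r_1²)
r_1² = (0.226)² = 0.051076
Numerator = -0.8 − 0.0511 = -0.8511; denominator = 1 − 0.0511 = 0.9489
φ_{22} = -0.8511 / 0.9489 = -0.897

-0.897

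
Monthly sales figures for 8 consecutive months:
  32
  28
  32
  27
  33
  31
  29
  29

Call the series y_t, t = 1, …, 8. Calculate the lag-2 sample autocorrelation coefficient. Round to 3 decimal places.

0.261

Mean ȳ = (32 + 28 + 32 + 27 + 33 + 31 + 29 + 29)/8 = 30.1250
Deviations from mean: 1.8750, -2.1250, 1.8750, -3.1250, 2.8750, 0.8750, -1.1250, -1.1250
Σ(y_t−ȳ)(y_{t+2}−ȳ) = (3.5156) + (6.6406) + (5.3906) + (-2.7344) + (-3.2344) + (-0.9844) = 8.5938
Denominator Σ(y_t−ȳ)² = 32.8750
r_2 = 8.5938 / 32.8750 = 0.261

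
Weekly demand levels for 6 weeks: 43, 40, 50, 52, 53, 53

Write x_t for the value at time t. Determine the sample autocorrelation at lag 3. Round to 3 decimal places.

Mean x̄ = (43 + 40 + 50 + 52 + 53 + 53)/6 = 48.5000
Σ(x_t−x̄)(x_{t+3}−x̄) = (-19.2500) + (-38.2500) + (6.7500) = -50.7500
Denominator Σ(x_t−x̄)² = 157.5000
r_3 = -50.7500 / 157.5000 = -0.322

-0.322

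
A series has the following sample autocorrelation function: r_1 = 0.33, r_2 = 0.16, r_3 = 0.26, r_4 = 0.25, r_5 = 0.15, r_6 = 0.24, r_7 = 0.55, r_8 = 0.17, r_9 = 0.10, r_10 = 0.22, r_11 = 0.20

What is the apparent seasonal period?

The largest autocorrelation is r_7 = 0.55; the remaining lags stay at or below 0.33. The elevated value at lag 1 (0.33), dropping to 0.16 at lag 2, reflects decaying short-term dependence rather than seasonality.
The dominant spike at lag 7 indicates a seasonal period of 7.

7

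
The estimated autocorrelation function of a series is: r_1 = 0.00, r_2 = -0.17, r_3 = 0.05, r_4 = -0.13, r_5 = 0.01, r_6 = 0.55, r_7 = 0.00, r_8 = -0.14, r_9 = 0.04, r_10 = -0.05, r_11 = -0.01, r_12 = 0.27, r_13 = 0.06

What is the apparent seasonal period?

The largest autocorrelation is r_6 = 0.55, with a weaker echo at lag 12 (0.27); the remaining lags stay at or below 0.06.
The dominant spike at lag 6 indicates a seasonal period of 6.

6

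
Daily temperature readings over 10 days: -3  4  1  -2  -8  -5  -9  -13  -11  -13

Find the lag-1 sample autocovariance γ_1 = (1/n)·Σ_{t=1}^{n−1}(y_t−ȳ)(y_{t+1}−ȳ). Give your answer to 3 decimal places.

20.549

Mean ȳ = (-3 + 4 + 1 − 2 − 8 − 5 − 9 − 13 − 11 − 13)/10 = -5.9000
Σ_{t=1}^{9}(y_t−ȳ)(y_{t+1}−ȳ) = 205.4900
γ_1 = 205.4900 / 10 = 20.549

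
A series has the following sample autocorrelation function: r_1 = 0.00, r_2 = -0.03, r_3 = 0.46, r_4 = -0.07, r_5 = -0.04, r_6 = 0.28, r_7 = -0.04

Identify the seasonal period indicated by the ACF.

3

The largest autocorrelation is r_3 = 0.46, with a weaker echo at lag 6 (0.28); the remaining lags stay at or below 0.00.
The dominant spike at lag 3 indicates a seasonal period of 3.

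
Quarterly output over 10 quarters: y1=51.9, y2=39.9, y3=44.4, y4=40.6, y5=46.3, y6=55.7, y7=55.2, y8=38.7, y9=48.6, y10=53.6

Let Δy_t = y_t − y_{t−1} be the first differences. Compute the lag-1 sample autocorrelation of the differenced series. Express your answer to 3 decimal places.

First differences Δy: -12.0, 4.5, -3.8, 5.7, 9.4, -0.5, -16.5, 9.9, 5.0
Mean of differences = 0.1889
Numerator Σ(Δy_t−Δȳ)(Δy_{t+1}−Δȳ) = -151.1590
Denominator Σ(Δy_t−Δȳ)² = 694.7289
r_1(Δy) = -151.1590 / 694.7289 = -0.218

-0.218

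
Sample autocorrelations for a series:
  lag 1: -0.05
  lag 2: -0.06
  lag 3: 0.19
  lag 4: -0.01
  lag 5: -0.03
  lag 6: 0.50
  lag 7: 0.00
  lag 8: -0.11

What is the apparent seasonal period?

6

The largest autocorrelation is r_6 = 0.50; the remaining lags stay at or below 0.19.
The dominant spike at lag 6 indicates a seasonal period of 6.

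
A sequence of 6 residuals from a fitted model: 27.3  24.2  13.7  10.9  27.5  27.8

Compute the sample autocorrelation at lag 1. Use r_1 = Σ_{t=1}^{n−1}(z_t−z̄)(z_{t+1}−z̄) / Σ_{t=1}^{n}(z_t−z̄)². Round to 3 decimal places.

Mean z̄ = (27.3 + 24.2 + 13.7 + 10.9 + 27.5 + 27.8)/6 = 21.9000
Σ(z_t−z̄)(z_{t+1}−z̄) = (12.4200) + (-18.8600) + (90.2000) + (-61.6000) + (33.0400) = 55.2000
Denominator Σ(z_t−z̄)² = 288.8600
r_1 = 55.2000 / 288.8600 = 0.191

0.191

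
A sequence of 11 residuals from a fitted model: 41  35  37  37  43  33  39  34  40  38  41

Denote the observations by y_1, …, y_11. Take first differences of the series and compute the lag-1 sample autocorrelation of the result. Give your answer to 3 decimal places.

-0.734

First differences Δy: -6, 2, 0, 6, -10, 6, -5, 6, -2, 3
Mean of differences = 0.0000
Numerator Σ(Δy_t−Δȳ)(Δy_{t+1}−Δȳ) = -210.0000
Denominator Σ(Δy_t−Δȳ)² = 286.0000
r_1(Δy) = -210.0000 / 286.0000 = -0.734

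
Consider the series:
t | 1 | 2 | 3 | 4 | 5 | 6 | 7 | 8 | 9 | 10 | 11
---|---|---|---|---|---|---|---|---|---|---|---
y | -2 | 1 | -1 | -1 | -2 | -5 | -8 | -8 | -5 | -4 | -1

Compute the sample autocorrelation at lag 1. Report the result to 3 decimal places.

0.672

Mean ȳ = (-2 + 1 − 1 − 1 − 2 − 5 − 8 − 8 − 5 − 4 − 1)/11 = -3.2727
Numerator Σ_{t=1}^{10}(y_t−ȳ)(y_{t+1}−ȳ) = 59.2893
Denominator Σ(y_t−ȳ)² = 88.1818
r_1 = 59.2893 / 88.1818 = 0.672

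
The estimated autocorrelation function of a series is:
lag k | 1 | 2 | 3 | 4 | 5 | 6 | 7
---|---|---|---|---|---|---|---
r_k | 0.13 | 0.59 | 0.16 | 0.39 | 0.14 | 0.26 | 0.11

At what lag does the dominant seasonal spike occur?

2

The largest autocorrelation is r_2 = 0.59, with weaker echoes at lags 4 (0.39) and 6 (0.26); the remaining lags stay at or below 0.16.
The dominant spike at lag 2 indicates a seasonal period of 2.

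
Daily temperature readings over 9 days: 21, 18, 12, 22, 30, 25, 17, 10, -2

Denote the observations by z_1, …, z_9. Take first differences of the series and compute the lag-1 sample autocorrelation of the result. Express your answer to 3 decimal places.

0.345

First differences Δz: -3, -6, 10, 8, -5, -8, -7, -12
Mean of differences = -2.8750
Numerator Σ(Δz_t−Δz̄)(Δz_{t+1}−Δz̄) = 146.7344
Denominator Σ(Δz_t−Δz̄)² = 424.8750
r_1(Δz) = 146.7344 / 424.8750 = 0.345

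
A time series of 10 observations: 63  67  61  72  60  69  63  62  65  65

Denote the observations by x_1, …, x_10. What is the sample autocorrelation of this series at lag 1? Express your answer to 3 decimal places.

-0.772

Mean x̄ = (63 + 67 + 61 + 72 + 60 + 69 + 63 + 62 + 65 + 65)/10 = 64.7000
Numerator Σ_{t=1}^{9}(x_t−x̄)(x_{t+1}−x̄) = -97.3900
Denominator Σ(x_t−x̄)² = 126.1000
r_1 = -97.3900 / 126.1000 = -0.772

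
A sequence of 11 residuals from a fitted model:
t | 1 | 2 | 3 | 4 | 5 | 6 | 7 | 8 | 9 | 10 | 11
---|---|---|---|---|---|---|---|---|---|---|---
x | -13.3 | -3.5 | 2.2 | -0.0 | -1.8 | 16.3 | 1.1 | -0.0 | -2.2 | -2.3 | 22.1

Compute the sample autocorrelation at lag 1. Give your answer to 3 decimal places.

-0.041

Mean x̄ = (-13.3 − 3.5 + 2.2 − 0.0 − 1.8 + 16.3 + 1.1 − 0.0 − 2.2 − 2.3 + 22.1)/11 = 1.6909
Numerator Σ_{t=1}^{10}(x_t−x̄)(x_{t+1}−x̄) = -37.7601
Denominator Σ(x_t−x̄)² = 931.2091
r_1 = -37.7601 / 931.2091 = -0.041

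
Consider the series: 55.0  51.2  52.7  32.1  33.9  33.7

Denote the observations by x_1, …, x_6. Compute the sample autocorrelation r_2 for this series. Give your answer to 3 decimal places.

0.068

Mean x̄ = (55.0 + 51.2 + 52.7 + 32.1 + 33.9 + 33.7)/6 = 43.1000
Deviations from mean: 11.9000, 8.1000, 9.6000, -11.0000, -9.2000, -9.4000
Numerator Σ_{t=1}^{4}(x_t−x̄)(x_{t+2}−x̄) = 40.2200
Denominator Σ(x_t−x̄)² = 593.3800
r_2 = 40.2200 / 593.3800 = 0.068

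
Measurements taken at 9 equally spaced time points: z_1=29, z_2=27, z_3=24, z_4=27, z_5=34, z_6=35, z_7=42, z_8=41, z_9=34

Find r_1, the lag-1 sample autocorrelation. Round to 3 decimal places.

Mean z̄ = (29 + 27 + 24 + 27 + 34 + 35 + 42 + 41 + 34)/9 = 32.5556
Numerator Σ_{t=1}^{8}(z_t−z̄)(z_{t+1}−z̄) = 225.3580
Denominator Σ(z_t−z̄)² = 318.2222
r_1 = 225.3580 / 318.2222 = 0.708

0.708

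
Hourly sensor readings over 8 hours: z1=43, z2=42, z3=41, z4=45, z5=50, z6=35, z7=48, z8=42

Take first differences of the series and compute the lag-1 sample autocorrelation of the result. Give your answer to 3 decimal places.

First differences Δz: -1, -1, 4, 5, -15, 13, -6
Mean of differences = -0.1429
Numerator Σ(Δz_t−Δz̄)(Δz_{t+1}−Δz̄) = -330.1633
Denominator Σ(Δz_t−Δz̄)² = 472.8571
r_1(Δz) = -330.1633 / 472.8571 = -0.698

-0.698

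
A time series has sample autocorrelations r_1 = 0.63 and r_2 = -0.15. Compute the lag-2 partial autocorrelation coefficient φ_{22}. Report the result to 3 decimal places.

φ_{22} = (r_2 − r_1²) / (1 − r_1²)
r_1² = (0.63)² = 0.3969
Numerator = -0.15 − 0.3969 = -0.5469; denominator = 1 − 0.3969 = 0.6031
φ_{22} = -0.5469 / 0.6031 = -0.907

-0.907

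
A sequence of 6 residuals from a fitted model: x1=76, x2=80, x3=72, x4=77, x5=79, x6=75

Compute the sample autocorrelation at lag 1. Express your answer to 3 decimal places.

Mean x̄ = (76 + 80 + 72 + 77 + 79 + 75)/6 = 76.5000
Deviations from mean: -0.5000, 3.5000, -4.5000, 0.5000, 2.5000, -1.5000
Σ(x_t−x̄)(x_{t+1}−x̄) = (-1.7500) + (-15.7500) + (-2.2500) + (1.2500) + (-3.7500) = -22.2500
Denominator Σ(x_t−x̄)² = 41.5000
r_1 = -22.2500 / 41.5000 = -0.536

-0.536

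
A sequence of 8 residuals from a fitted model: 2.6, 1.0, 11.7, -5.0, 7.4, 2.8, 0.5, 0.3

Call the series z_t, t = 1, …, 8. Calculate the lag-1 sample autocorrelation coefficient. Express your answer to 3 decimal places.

Mean z̄ = (2.6 + 1.0 + 11.7 − 5.0 + 7.4 + 2.8 + 0.5 + 0.3)/8 = 2.6625
Deviations from mean: -0.0625, -1.6625, 9.0375, -7.6625, 4.7375, 0.1375, -2.1625, -2.3625
Σ(z_t−z̄)(z_{t+1}−z̄) = (0.1039) + (-15.0248) + (-69.2498) + (-36.3011) + (0.6514) + (-0.2973) + (5.1089) = -115.0089
Denominator Σ(z_t−z̄)² = 175.8788
r_1 = -115.0089 / 175.8788 = -0.654

-0.654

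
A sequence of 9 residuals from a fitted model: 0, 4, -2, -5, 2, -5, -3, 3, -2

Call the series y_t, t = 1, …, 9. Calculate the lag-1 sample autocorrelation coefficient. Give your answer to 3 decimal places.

Mean ȳ = (0 + 4 − 2 − 5 + 2 − 5 − 3 + 3 − 2)/9 = -0.8889
Numerator Σ_{t=1}^{8}(y_t−ȳ)(y_{t+1}−ȳ) = -24.1235
Denominator Σ(y_t−ȳ)² = 88.8889
r_1 = -24.1235 / 88.8889 = -0.271

-0.271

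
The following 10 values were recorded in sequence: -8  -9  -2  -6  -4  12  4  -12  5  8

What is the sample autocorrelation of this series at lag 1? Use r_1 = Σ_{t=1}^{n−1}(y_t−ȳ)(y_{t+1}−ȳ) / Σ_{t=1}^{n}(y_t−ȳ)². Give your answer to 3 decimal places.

0.073

Mean ȳ = (-8 − 9 − 2 − 6 − 4 + 12 + 4 − 12 + 5 + 8)/10 = -1.2000
Numerator Σ_{t=1}^{9}(y_t−ȳ)(y_{t+1}−ȳ) = 42.1600
Denominator Σ(y_t−ȳ)² = 579.6000
r_1 = 42.1600 / 579.6000 = 0.073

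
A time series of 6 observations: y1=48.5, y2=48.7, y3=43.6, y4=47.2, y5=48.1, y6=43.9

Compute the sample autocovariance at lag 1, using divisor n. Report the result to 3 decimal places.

-1.224

Mean ȳ = (48.5 + 48.7 + 43.6 + 47.2 + 48.1 + 43.9)/6 = 46.6667
Σ_{t=1}^{5}(y_t−ȳ)(y_{t+1}−ȳ) = -7.3444
γ_1 = -7.3444 / 6 = -1.224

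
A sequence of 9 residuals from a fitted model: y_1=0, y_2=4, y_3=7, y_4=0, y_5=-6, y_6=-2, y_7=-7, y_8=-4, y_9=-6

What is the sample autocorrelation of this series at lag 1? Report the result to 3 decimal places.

0.495

Mean ȳ = (0 + 4 + 7 + 0 − 6 − 2 − 7 − 4 − 6)/9 = -1.5556
Numerator Σ_{t=1}^{8}(y_t−ȳ)(y_{t+1}−ȳ) = 91.1358
Denominator Σ(y_t−ȳ)² = 184.2222
r_1 = 91.1358 / 184.2222 = 0.495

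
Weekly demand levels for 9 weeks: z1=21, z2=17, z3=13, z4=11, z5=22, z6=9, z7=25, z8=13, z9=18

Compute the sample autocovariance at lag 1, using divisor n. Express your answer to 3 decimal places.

Mean z̄ = (21 + 17 + 13 + 11 + 22 + 9 + 25 + 13 + 18)/9 = 16.5556
Σ_{t=1}^{8}(z_t−z̄)(z_{t+1}−z̄) = -150.1975
γ_1 = -150.1975 / 9 = -16.689

-16.689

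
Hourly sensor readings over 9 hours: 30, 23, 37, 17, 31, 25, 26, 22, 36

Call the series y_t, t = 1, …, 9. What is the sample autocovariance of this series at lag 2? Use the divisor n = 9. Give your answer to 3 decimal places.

14.018

Mean ȳ = (30 + 23 + 37 + 17 + 31 + 25 + 26 + 22 + 36)/9 = 27.4444
Σ_{t=1}^{7}(y_t−ȳ)(y_{t+2}−ȳ) = 126.1605
γ_2 = 126.1605 / 9 = 14.018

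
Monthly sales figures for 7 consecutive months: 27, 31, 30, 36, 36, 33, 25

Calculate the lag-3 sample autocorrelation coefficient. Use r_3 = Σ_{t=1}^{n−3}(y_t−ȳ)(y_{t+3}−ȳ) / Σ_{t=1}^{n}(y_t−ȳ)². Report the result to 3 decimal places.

-0.494

Mean ȳ = (27 + 31 + 30 + 36 + 36 + 33 + 25)/7 = 31.1429
Deviations from mean: -4.1429, -0.1429, -1.1429, 4.8571, 4.8571, 1.8571, -6.1429
Σ(y_t−ȳ)(y_{t+3}−ȳ) = (-20.1224) + (-0.6939) + (-2.1224) + (-29.8367) = -52.7755
Denominator Σ(y_t−ȳ)² = 106.8571
r_3 = -52.7755 / 106.8571 = -0.494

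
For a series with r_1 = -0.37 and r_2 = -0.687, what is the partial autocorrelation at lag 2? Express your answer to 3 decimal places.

-0.955

φ_{22} = (r_2 − r_1²) / (1 − r_1²)
r_1² = (-0.37)² = 0.1369
Numerator = -0.687 − 0.1369 = -0.8239; denominator = 1 − 0.1369 = 0.8631
φ_{22} = -0.8239 / 0.8631 = -0.955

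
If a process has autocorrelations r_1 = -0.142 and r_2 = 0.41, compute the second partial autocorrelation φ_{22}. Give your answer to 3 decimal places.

0.398

φ_{22} = (r_2 − r_1²) / (1 − r_1²)
r_1² = (-0.142)² = 0.020164
Numerator = 0.41 − 0.0202 = 0.3898; denominator = 1 − 0.0202 = 0.9798
φ_{22} = 0.3898 / 0.9798 = 0.398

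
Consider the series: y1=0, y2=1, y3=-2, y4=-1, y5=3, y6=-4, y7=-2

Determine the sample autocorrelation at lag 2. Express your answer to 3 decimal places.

-0.319

Mean ȳ = (0 + 1 − 2 − 1 + 3 − 4 − 2)/7 = -0.7143
Deviations from mean: 0.7143, 1.7143, -1.2857, -0.2857, 3.7143, -3.2857, -1.2857
Numerator Σ_{t=1}^{5}(y_t−ȳ)(y_{t+2}−ȳ) = -10.0204
Denominator Σ(y_t−ȳ)² = 31.4286
r_2 = -10.0204 / 31.4286 = -0.319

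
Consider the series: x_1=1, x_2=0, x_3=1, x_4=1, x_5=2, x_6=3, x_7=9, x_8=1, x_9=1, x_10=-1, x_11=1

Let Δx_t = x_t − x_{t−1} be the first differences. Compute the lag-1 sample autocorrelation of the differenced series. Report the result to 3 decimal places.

First differences Δx: -1, 1, 0, 1, 1, 6, -8, 0, -2, 2
Mean of differences = 0.0000
Numerator Σ(Δx_t−Δx̄)(Δx_{t+1}−Δx̄) = -46.0000
Denominator Σ(Δx_t−Δx̄)² = 112.0000
r_1(Δx) = -46.0000 / 112.0000 = -0.411

-0.411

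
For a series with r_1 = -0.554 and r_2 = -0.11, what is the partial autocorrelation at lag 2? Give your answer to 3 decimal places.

-0.602

φ_{22} = (r_2 − r_1²) / (1 − r_1²)
r_1² = (-0.554)² = 0.306916
Numerator = -0.11 − 0.3069 = -0.4169; denominator = 1 − 0.3069 = 0.6931
φ_{22} = -0.4169 / 0.6931 = -0.602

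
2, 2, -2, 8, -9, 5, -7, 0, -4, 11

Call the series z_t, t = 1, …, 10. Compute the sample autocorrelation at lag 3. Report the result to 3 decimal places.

-0.451

Mean z̄ = (2 + 2 − 2 + 8 − 9 + 5 − 7 + 0 − 4 + 11)/10 = 0.6000
Numerator Σ_{t=1}^{7}(z_t−z̄)(z_{t+3}−z̄) = -164.2800
Denominator Σ(z_t−z̄)² = 364.4000
r_3 = -164.2800 / 364.4000 = -0.451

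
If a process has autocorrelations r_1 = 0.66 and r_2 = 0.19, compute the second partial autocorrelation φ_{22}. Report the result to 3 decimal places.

φ_{22} = (r_2 − r_1²) / (1 − r_1²)
r_1² = (0.66)² = 0.4356
Numerator = 0.19 − 0.4356 = -0.2456; denominator = 1 − 0.4356 = 0.5644
φ_{22} = -0.2456 / 0.5644 = -0.435

-0.435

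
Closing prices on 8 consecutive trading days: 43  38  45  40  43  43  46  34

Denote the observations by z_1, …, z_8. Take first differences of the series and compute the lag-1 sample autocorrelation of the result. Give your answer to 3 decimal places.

-0.450

First differences Δz: -5, 7, -5, 3, 0, 3, -12
Mean of differences = -1.2857
Numerator Σ(Δz_t−Δz̄)(Δz_{t+1}−Δz̄) = -112.3673
Denominator Σ(Δz_t−Δz̄)² = 249.4286
r_1(Δz) = -112.3673 / 249.4286 = -0.450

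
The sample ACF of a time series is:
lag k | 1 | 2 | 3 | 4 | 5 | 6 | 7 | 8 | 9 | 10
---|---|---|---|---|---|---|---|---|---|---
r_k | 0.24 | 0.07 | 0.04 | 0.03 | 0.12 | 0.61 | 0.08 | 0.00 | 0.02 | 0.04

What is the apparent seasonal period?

The largest autocorrelation is r_6 = 0.61; the remaining lags stay at or below 0.24. The elevated value at lag 1 (0.24), dropping to 0.07 at lag 2, reflects decaying short-term dependence rather than seasonality.
The dominant spike at lag 6 indicates a seasonal period of 6.

6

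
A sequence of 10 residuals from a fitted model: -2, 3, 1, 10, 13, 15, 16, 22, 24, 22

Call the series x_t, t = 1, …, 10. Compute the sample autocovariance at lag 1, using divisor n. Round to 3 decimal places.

Mean x̄ = (-2 + 3 + 1 + 10 + 13 + 15 + 16 + 22 + 24 + 22)/10 = 12.4000
Σ_{t=1}^{9}(x_t−x̄)(x_{t+1}−x̄) = 536.6400
γ_1 = 536.6400 / 10 = 53.664

53.664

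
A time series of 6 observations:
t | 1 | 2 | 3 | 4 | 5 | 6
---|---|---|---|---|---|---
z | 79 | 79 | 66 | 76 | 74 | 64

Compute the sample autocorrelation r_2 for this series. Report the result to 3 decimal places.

Mean z̄ = (79 + 79 + 66 + 76 + 74 + 64)/6 = 73.0000
Deviations from mean: 6.0000, 6.0000, -7.0000, 3.0000, 1.0000, -9.0000
Σ(z_t−z̄)(z_{t+2}−z̄) = (-42.0000) + (18.0000) + (-7.0000) + (-27.0000) = -58.0000
Denominator Σ(z_t−z̄)² = 212.0000
r_2 = -58.0000 / 212.0000 = -0.274

-0.274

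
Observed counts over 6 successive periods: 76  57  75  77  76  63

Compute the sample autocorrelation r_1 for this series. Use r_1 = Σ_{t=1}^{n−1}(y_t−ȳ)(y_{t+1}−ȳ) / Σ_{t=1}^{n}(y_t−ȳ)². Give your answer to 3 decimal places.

-0.309

Mean ȳ = (76 + 57 + 75 + 77 + 76 + 63)/6 = 70.6667
Deviations from mean: 5.3333, -13.6667, 4.3333, 6.3333, 5.3333, -7.6667
Σ(y_t−ȳ)(y_{t+1}−ȳ) = (-72.8889) + (-59.2222) + (27.4444) + (33.7778) + (-40.8889) = -111.7778
Denominator Σ(y_t−ȳ)² = 361.3333
r_1 = -111.7778 / 361.3333 = -0.309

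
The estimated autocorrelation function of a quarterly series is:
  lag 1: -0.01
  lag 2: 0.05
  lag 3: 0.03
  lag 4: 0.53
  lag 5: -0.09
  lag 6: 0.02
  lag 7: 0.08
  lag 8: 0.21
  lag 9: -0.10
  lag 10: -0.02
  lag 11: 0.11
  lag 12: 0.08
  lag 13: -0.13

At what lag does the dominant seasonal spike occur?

4

The largest autocorrelation is r_4 = 0.53, with a weaker echo at lag 8 (0.21); the remaining lags stay at or below 0.11.
The dominant spike at lag 4 indicates a seasonal period of 4.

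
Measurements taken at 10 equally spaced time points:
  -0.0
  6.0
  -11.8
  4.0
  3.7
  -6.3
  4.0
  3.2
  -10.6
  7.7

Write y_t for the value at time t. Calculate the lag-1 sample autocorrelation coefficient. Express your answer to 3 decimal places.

-0.575

Mean ȳ = (-0.0 + 6.0 − 11.8 + 4.0 + 3.7 − 6.3 + 4.0 + 3.2 − 10.6 + 7.7)/10 = -0.0100
Numerator Σ_{t=1}^{9}(y_t−ȳ)(y_{t+1}−ȳ) = -254.5281
Denominator Σ(y_t−ȳ)² = 442.5090
r_1 = -254.5281 / 442.5090 = -0.575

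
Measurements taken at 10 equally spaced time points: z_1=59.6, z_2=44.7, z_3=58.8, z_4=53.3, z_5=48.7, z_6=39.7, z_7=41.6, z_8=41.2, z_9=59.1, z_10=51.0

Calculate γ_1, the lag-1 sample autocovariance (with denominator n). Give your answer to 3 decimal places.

2.706

Mean z̄ = (59.6 + 44.7 + 58.8 + 53.3 + 48.7 + 39.7 + 41.6 + 41.2 + 59.1 + 51.0)/10 = 49.7700
Σ_{t=1}^{9}(z_t−z̄)(z_{t+1}−z̄) = 27.0601
γ_1 = 27.0601 / 10 = 2.706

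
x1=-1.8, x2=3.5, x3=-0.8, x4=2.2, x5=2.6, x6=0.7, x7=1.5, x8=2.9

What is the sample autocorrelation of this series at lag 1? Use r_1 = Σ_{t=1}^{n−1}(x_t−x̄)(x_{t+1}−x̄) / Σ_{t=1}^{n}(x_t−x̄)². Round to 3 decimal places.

-0.528

Mean x̄ = (-1.8 + 3.5 − 0.8 + 2.2 + 2.6 + 0.7 + 1.5 + 2.9)/8 = 1.3500
Deviations from mean: -3.1500, 2.1500, -2.1500, 0.8500, 1.2500, -0.6500, 0.1500, 1.5500
Numerator Σ_{t=1}^{7}(x_t−x̄)(x_{t+1}−x̄) = -12.8375
Denominator Σ(x_t−x̄)² = 24.3000
r_1 = -12.8375 / 24.3000 = -0.528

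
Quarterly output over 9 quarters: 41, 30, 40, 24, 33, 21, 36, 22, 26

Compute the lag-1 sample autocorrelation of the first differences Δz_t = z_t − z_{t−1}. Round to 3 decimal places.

-0.888

First differences Δz: -11, 10, -16, 9, -12, 15, -14, 4
Mean of differences = -1.8750
Numerator Σ(Δz_t−Δz̄)(Δz_{t+1}−Δz̄) = -986.5156
Denominator Σ(Δz_t−Δz̄)² = 1110.8750
r_1(Δz) = -986.5156 / 1110.8750 = -0.888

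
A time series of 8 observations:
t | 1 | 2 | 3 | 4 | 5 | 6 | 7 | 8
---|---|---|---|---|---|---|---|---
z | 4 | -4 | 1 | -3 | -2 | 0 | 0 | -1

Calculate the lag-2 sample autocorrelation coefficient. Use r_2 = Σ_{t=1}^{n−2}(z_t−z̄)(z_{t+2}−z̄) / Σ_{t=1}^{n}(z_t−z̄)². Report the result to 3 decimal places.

Mean z̄ = (4 − 4 + 1 − 3 − 2 + 0 + 0 − 1)/8 = -0.6250
Deviations from mean: 4.6250, -3.3750, 1.6250, -2.3750, -1.3750, 0.6250, 0.6250, -0.3750
Numerator Σ_{t=1}^{6}(z_t−z̄)(z_{t+2}−z̄) = 10.7188
Denominator Σ(z_t−z̄)² = 43.8750
r_2 = 10.7188 / 43.8750 = 0.244

0.244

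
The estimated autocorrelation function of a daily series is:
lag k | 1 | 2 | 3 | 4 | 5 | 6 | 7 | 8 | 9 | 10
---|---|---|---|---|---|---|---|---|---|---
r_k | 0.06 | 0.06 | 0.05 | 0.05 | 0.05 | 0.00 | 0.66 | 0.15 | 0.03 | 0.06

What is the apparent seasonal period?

7

The largest autocorrelation is r_7 = 0.66; the remaining lags stay at or below 0.15.
The dominant spike at lag 7 indicates a seasonal period of 7.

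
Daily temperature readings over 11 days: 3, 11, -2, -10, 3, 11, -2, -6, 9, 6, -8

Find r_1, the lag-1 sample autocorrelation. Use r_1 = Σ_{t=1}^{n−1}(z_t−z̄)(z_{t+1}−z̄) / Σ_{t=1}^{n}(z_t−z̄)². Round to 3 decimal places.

Mean z̄ = (3 + 11 − 2 − 10 + 3 + 11 − 2 − 6 + 9 + 6 − 8)/11 = 1.3636
Numerator Σ_{t=1}^{10}(z_t−z̄)(z_{t+1}−z̄) = -53.1322
Denominator Σ(z_t−z̄)² = 564.5455
r_1 = -53.1322 / 564.5455 = -0.094

-0.094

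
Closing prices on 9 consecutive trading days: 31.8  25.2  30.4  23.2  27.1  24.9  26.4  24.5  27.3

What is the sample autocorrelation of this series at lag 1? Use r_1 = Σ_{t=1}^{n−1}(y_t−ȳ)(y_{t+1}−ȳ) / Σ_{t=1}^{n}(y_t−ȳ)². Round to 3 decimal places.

Mean ȳ = (31.8 + 25.2 + 30.4 + 23.2 + 27.1 + 24.9 + 26.4 + 24.5 + 27.3)/9 = 26.7556
Numerator Σ_{t=1}^{8}(y_t−ȳ)(y_{t+1}−ȳ) = -28.1042
Denominator Σ(y_t−ȳ)² = 62.8622
r_1 = -28.1042 / 62.8622 = -0.447

-0.447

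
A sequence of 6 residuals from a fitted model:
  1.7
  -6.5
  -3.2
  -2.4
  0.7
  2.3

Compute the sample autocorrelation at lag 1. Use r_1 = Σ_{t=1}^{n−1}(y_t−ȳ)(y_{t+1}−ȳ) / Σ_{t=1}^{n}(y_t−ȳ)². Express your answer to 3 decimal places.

0.031

Mean ȳ = (1.7 − 6.5 − 3.2 − 2.4 + 0.7 + 2.3)/6 = -1.2333
Deviations from mean: 2.9333, -5.2667, -1.9667, -1.1667, 1.9333, 3.5333
Σ(y_t−ȳ)(y_{t+1}−ȳ) = (-15.4489) + (10.3578) + (2.2944) + (-2.2556) + (6.8311) = 1.7789
Denominator Σ(y_t−ȳ)² = 57.7933
r_1 = 1.7789 / 57.7933 = 0.031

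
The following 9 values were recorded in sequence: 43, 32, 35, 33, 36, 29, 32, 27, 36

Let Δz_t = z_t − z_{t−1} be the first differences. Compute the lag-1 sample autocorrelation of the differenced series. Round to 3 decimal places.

First differences Δz: -11, 3, -2, 3, -7, 3, -5, 9
Mean of differences = -0.8750
Numerator Σ(Δz_t−Δz̄)(Δz_{t+1}−Δz̄) = -152.1406
Denominator Σ(Δz_t−Δz̄)² = 300.8750
r_1(Δz) = -152.1406 / 300.8750 = -0.506

-0.506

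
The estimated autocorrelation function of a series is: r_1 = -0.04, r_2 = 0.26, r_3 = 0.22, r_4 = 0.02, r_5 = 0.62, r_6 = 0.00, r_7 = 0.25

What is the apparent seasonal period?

5

The largest autocorrelation is r_5 = 0.62; the remaining lags stay at or below 0.26.
The dominant spike at lag 5 indicates a seasonal period of 5.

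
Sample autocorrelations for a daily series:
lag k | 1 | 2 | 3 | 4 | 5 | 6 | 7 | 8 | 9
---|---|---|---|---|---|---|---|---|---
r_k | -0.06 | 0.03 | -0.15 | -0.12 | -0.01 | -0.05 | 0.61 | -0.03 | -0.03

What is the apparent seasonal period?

7

The largest autocorrelation is r_7 = 0.61; the remaining lags stay at or below 0.03.
The dominant spike at lag 7 indicates a seasonal period of 7.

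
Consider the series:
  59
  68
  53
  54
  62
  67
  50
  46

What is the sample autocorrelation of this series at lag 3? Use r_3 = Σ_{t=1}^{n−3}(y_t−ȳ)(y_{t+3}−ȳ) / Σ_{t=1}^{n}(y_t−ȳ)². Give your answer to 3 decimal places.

-0.059

Mean ȳ = (59 + 68 + 53 + 54 + 62 + 67 + 50 + 46)/8 = 57.3750
Deviations from mean: 1.6250, 10.6250, -4.3750, -3.3750, 4.6250, 9.6250, -7.3750, -11.3750
Numerator Σ_{t=1}^{5}(y_t−ȳ)(y_{t+3}−ȳ) = -26.1719
Denominator Σ(y_t−ȳ)² = 443.8750
r_3 = -26.1719 / 443.8750 = -0.059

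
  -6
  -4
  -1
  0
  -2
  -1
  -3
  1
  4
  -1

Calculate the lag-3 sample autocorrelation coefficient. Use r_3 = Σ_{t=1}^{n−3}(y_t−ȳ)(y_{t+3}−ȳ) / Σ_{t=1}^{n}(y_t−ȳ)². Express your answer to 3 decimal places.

Mean ȳ = (-6 − 4 − 1 + 0 − 2 − 1 − 3 + 1 + 4 − 1)/10 = -1.3000
Σ(y_t−ȳ)(y_{t+3}−ȳ) = (-6.1100) + (1.8900) + (0.0900) + (-2.2100) + (-1.6100) + (1.5900) + (-0.5100) = -6.8700
Denominator Σ(y_t−ȳ)² = 68.1000
r_3 = -6.8700 / 68.1000 = -0.101

-0.101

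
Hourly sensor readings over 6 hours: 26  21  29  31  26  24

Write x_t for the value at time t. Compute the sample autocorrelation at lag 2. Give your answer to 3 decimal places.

Mean x̄ = (26 + 21 + 29 + 31 + 26 + 24)/6 = 26.1667
Deviations from mean: -0.1667, -5.1667, 2.8333, 4.8333, -0.1667, -2.1667
Σ(x_t−x̄)(x_{t+2}−x̄) = (-0.4722) + (-24.9722) + (-0.4722) + (-10.4722) = -36.3889
Denominator Σ(x_t−x̄)² = 62.8333
r_2 = -36.3889 / 62.8333 = -0.579

-0.579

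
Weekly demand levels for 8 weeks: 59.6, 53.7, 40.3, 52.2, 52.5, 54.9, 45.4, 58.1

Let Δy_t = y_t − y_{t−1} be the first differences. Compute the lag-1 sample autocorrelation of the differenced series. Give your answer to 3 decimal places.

-0.361

First differences Δy: -5.9, -13.4, 11.9, 0.3, 2.4, -9.5, 12.7
Mean of differences = -0.2143
Numerator Σ(Δy_t−Δȳ)(Δy_{t+1}−Δȳ) = -221.3845
Denominator Σ(Δy_t−Δȳ)² = 613.0486
r_1(Δy) = -221.3845 / 613.0486 = -0.361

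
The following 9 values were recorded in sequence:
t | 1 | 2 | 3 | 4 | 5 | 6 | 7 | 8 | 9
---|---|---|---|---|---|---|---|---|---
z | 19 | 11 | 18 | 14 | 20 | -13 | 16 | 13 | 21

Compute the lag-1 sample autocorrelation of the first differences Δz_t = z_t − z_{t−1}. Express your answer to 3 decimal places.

-0.634

First differences Δz: -8, 7, -4, 6, -33, 29, -3, 8
Mean of differences = 0.2500
Numerator Σ(Δz_t−Δz̄)(Δz_{t+1}−Δz̄) = -1374.5625
Denominator Σ(Δz_t−Δz̄)² = 2167.5000
r_1(Δz) = -1374.5625 / 2167.5000 = -0.634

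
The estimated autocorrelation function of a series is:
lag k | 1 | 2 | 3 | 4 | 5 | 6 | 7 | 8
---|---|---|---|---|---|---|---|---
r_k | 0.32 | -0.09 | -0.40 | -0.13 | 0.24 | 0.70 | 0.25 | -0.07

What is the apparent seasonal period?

6

The largest autocorrelation is r_6 = 0.70; the remaining lags stay at or below 0.32.
The dominant spike at lag 6 indicates a seasonal period of 6.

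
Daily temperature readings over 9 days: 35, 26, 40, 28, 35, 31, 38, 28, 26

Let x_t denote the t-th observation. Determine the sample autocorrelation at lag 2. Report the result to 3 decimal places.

0.284

Mean x̄ = (35 + 26 + 40 + 28 + 35 + 31 + 38 + 28 + 26)/9 = 31.8889
Σ(x_t−x̄)(x_{t+2}−x̄) = (25.2346) + (22.9012) + (25.2346) + (3.4568) + (19.0123) + (3.4568) + (-35.9877) = 63.3086
Denominator Σ(x_t−x̄)² = 222.8889
r_2 = 63.3086 / 222.8889 = 0.284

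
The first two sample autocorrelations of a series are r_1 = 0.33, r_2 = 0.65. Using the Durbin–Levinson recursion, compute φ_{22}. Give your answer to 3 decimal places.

0.607

φ_{22} = (r_2 − r_1²) / (1 − r_1²)
r_1² = (0.33)² = 0.1089
Numerator = 0.65 − 0.1089 = 0.5411; denominator = 1 − 0.1089 = 0.8911
φ_{22} = 0.5411 / 0.8911 = 0.607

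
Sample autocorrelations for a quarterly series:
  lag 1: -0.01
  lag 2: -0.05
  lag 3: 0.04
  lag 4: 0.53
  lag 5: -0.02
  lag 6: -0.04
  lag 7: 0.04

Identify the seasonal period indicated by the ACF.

The largest autocorrelation is r_4 = 0.53; the remaining lags stay at or below 0.04.
The dominant spike at lag 4 indicates a seasonal period of 4.

4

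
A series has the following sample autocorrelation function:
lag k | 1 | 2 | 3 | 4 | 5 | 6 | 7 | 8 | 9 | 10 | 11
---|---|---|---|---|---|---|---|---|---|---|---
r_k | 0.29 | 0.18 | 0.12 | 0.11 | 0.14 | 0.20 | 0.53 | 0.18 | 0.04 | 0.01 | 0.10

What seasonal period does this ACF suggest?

7

The largest autocorrelation is r_7 = 0.53; the remaining lags stay at or below 0.29. The elevated value at lag 1 (0.29), dropping to 0.18 at lag 2, reflects decaying short-term dependence rather than seasonality.
The dominant spike at lag 7 indicates a seasonal period of 7.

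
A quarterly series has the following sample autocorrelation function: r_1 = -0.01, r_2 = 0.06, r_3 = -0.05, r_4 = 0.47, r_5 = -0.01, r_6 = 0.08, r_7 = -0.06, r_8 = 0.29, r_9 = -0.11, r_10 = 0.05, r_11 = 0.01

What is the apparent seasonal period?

4

The largest autocorrelation is r_4 = 0.47, with a weaker echo at lag 8 (0.29); the remaining lags stay at or below 0.08.
The dominant spike at lag 4 indicates a seasonal period of 4.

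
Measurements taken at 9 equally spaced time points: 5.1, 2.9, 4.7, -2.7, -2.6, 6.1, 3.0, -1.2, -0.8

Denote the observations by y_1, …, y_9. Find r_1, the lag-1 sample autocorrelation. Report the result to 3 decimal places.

0.037

Mean ȳ = (5.1 + 2.9 + 4.7 − 2.7 − 2.6 + 6.1 + 3.0 − 1.2 − 0.8)/9 = 1.6111
Numerator Σ_{t=1}^{8}(y_t−ȳ)(y_{t+1}−ȳ) = 3.5210
Denominator Σ(y_t−ȳ)² = 95.4889
r_1 = 3.5210 / 95.4889 = 0.037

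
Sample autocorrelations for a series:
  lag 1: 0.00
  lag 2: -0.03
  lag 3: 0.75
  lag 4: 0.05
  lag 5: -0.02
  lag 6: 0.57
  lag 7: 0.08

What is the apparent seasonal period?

3

The largest autocorrelation is r_3 = 0.75, with a weaker echo at lag 6 (0.57); the remaining lags stay at or below 0.08.
The dominant spike at lag 3 indicates a seasonal period of 3.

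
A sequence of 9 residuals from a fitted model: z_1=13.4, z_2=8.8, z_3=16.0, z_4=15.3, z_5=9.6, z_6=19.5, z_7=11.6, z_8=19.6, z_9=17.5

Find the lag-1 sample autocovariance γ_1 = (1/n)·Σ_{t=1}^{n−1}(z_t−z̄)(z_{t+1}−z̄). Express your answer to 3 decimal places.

Mean z̄ = (13.4 + 8.8 + 16.0 + 15.3 + 9.6 + 19.5 + 11.6 + 19.6 + 17.5)/9 = 14.5889
Σ_{t=1}^{8}(z_t−z̄)(z_{t+1}−z̄) = -43.4001
γ_1 = -43.4001 / 9 = -4.822

-4.822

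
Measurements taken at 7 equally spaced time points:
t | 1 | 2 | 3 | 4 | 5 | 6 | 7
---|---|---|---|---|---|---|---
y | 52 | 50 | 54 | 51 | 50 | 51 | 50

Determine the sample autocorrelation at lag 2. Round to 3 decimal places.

Mean ȳ = (52 + 50 + 54 + 51 + 50 + 51 + 50)/7 = 51.1429
Deviations from mean: 0.8571, -1.1429, 2.8571, -0.1429, -1.1429, -0.1429, -1.1429
Σ(y_t−ȳ)(y_{t+2}−ȳ) = (2.4490) + (0.1633) + (-3.2653) + (0.0204) + (1.3061) = 0.6735
Denominator Σ(y_t−ȳ)² = 12.8571
r_2 = 0.6735 / 12.8571 = 0.052

0.052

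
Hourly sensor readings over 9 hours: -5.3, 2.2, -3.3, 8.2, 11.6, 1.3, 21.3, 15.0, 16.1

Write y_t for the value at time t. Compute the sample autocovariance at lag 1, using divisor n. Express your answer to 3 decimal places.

19.731

Mean ȳ = (-5.3 + 2.2 − 3.3 + 8.2 + 11.6 + 1.3 + 21.3 + 15.0 + 16.1)/9 = 7.4556
Σ_{t=1}^{8}(y_t−ȳ)(y_{t+1}−ȳ) = 177.5769
γ_1 = 177.5769 / 9 = 19.731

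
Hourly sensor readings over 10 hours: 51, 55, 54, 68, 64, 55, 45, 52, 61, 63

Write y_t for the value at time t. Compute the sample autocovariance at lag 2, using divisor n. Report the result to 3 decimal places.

Mean ȳ = (51 + 55 + 54 + 68 + 64 + 55 + 45 + 52 + 61 + 63)/10 = 56.8000
Σ_{t=1}^{8}(y_t−ȳ)(y_{t+2}−ȳ) = -199.8800
γ_2 = -199.8800 / 10 = -19.988

-19.988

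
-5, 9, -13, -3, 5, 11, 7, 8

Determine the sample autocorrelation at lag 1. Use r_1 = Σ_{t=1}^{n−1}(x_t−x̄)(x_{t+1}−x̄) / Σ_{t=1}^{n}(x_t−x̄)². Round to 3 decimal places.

0.013

Mean x̄ = (-5 + 9 − 13 − 3 + 5 + 11 + 7 + 8)/8 = 2.3750
Deviations from mean: -7.3750, 6.6250, -15.3750, -5.3750, 2.6250, 8.6250, 4.6250, 5.6250
Σ(x_t−x̄)(x_{t+1}−x̄) = (-48.8594) + (-101.8594) + (82.6406) + (-14.1094) + (22.6406) + (39.8906) + (26.0156) = 6.3594
Denominator Σ(x_t−x̄)² = 497.8750
r_1 = 6.3594 / 497.8750 = 0.013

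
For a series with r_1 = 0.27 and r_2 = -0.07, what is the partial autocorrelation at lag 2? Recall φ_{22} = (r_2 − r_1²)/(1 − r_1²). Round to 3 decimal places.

φ_{22} = (r_2 − r_1²) / (1 − r_1²)
r_1² = (0.27)² = 0.0729
Numerator = -0.07 − 0.0729 = -0.1429; denominator = 1 − 0.0729 = 0.9271
φ_{22} = -0.1429 / 0.9271 = -0.154

-0.154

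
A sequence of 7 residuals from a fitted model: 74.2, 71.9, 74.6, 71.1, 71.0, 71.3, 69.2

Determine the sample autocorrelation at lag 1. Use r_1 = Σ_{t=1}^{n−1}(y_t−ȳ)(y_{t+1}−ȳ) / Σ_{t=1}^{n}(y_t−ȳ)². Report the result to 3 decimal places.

Mean ȳ = (74.2 + 71.9 + 74.6 + 71.1 + 71.0 + 71.3 + 69.2)/7 = 71.9000
Deviations from mean: 2.3000, 0.0000, 2.7000, -0.8000, -0.9000, -0.6000, -2.7000
Σ(y_t−ȳ)(y_{t+1}−ȳ) = (0.0000) + (0.0000) + (-2.1600) + (0.7200) + (0.5400) + (1.6200) = 0.7200
Denominator Σ(y_t−ȳ)² = 21.6800
r_1 = 0.7200 / 21.6800 = 0.033

0.033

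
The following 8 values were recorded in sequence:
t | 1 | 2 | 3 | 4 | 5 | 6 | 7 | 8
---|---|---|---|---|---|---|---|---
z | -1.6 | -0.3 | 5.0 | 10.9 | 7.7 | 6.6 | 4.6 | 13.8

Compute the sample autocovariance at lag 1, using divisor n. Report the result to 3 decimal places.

5.825

Mean z̄ = (-1.6 − 0.3 + 5.0 + 10.9 + 7.7 + 6.6 + 4.6 + 13.8)/8 = 5.8375
Σ_{t=1}^{7}(z_t−z̄)(z_{t+1}−z̄) = 46.5998
γ_1 = 46.5998 / 8 = 5.825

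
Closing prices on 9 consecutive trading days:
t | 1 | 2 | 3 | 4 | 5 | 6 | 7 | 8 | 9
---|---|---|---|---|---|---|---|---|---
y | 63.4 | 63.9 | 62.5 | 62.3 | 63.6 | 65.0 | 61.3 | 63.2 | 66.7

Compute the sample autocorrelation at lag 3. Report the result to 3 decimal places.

Mean ȳ = (63.4 + 63.9 + 62.5 + 62.3 + 63.6 + 65.0 + 61.3 + 63.2 + 66.7)/9 = 63.5444
Σ(y_t−ȳ)(y_{t+3}−ȳ) = (0.1798) + (0.0198) + (-1.5202) + (2.7931) + (-0.0191) + (4.5931) = 6.0463
Denominator Σ(y_t−ȳ)² = 20.0222
r_3 = 6.0463 / 20.0222 = 0.302

0.302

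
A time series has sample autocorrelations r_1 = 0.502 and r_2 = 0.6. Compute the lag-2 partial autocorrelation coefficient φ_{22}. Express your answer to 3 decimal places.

φ_{22} = (r_2 − r_1²) / (1 − r_1²)
r_1² = (0.502)² = 0.252004
Numerator = 0.6 − 0.2520 = 0.3480; denominator = 1 − 0.2520 = 0.7480
φ_{22} = 0.3480 / 0.7480 = 0.465

0.465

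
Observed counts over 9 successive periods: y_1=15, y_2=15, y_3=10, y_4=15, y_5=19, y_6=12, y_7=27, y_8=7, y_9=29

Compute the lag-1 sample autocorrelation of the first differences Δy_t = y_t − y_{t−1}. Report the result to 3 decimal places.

First differences Δy: 0, -5, 5, 4, -7, 15, -20, 22
Mean of differences = 1.7500
Numerator Σ(Δy_t−Δȳ)(Δy_{t+1}−Δȳ) = -867.0625
Denominator Σ(Δy_t−Δȳ)² = 1199.5000
r_1(Δy) = -867.0625 / 1199.5000 = -0.723

-0.723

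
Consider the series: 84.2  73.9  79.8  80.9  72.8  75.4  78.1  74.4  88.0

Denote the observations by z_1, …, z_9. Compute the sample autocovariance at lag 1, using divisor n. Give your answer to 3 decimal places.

Mean z̄ = (84.2 + 73.9 + 79.8 + 80.9 + 72.8 + 75.4 + 78.1 + 74.4 + 88.0)/9 = 78.6111
Σ_{t=1}^{8}(z_t−z̄)(z_{t+1}−z̄) = -59.5946
γ_1 = -59.5946 / 9 = -6.622

-6.622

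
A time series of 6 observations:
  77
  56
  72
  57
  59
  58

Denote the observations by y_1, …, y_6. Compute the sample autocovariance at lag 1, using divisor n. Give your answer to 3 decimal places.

-28.282

Mean ȳ = (77 + 56 + 72 + 57 + 59 + 58)/6 = 63.1667
Deviations: 13.8333, -7.1667, 8.8333, -6.1667, -4.1667, -5.1667
Σ_{t=1}^{5}(y_t−ȳ)(y_{t+1}−ȳ) = -169.6944
γ_1 = -169.6944 / 6 = -28.282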